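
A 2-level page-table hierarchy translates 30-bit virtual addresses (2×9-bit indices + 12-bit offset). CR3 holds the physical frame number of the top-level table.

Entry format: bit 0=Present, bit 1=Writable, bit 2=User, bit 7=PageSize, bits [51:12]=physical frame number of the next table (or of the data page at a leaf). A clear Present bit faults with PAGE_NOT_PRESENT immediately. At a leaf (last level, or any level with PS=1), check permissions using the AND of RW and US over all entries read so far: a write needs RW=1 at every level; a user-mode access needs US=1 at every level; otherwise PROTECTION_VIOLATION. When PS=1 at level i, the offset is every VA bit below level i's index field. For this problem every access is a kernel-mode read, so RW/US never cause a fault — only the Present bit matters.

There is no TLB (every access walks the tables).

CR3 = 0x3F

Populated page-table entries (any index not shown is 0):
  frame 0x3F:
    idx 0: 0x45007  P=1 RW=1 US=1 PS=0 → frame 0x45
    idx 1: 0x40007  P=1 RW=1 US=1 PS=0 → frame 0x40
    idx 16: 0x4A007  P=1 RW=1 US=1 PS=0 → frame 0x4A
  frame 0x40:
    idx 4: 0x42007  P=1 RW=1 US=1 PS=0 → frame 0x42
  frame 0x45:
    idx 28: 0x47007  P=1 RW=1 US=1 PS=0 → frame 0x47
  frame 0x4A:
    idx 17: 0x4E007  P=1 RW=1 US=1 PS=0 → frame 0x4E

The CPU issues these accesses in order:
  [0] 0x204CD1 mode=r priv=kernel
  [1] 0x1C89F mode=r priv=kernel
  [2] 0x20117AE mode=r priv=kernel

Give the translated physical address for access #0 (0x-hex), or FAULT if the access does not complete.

Per-access translation:
#0 VA=0x204CD1 (r,kernel):
  L0 @0x3F[1] → 0x40007  P=1,RW=1,US=1,PS=0
  L1 @0x40[4] → 0x42007  P=1,RW=1,US=1,PS=0
  ⇒ phys 0x42CD1  [2 reads]
#1 VA=0x1C89F (r,kernel):
  L0 @0x3F[0] → 0x45007  P=1,RW=1,US=1,PS=0
  L1 @0x45[28] → 0x47007  P=1,RW=1,US=1,PS=0
  ⇒ phys 0x4789F  [2 reads]
#2 VA=0x20117AE (r,kernel):
  L0 @0x3F[16] → 0x4A007  P=1,RW=1,US=1,PS=0
  L1 @0x4A[17] → 0x4E007  P=1,RW=1,US=1,PS=0
  ⇒ phys 0x4E7AE  [2 reads]

Access #0 PA: 0x42CD1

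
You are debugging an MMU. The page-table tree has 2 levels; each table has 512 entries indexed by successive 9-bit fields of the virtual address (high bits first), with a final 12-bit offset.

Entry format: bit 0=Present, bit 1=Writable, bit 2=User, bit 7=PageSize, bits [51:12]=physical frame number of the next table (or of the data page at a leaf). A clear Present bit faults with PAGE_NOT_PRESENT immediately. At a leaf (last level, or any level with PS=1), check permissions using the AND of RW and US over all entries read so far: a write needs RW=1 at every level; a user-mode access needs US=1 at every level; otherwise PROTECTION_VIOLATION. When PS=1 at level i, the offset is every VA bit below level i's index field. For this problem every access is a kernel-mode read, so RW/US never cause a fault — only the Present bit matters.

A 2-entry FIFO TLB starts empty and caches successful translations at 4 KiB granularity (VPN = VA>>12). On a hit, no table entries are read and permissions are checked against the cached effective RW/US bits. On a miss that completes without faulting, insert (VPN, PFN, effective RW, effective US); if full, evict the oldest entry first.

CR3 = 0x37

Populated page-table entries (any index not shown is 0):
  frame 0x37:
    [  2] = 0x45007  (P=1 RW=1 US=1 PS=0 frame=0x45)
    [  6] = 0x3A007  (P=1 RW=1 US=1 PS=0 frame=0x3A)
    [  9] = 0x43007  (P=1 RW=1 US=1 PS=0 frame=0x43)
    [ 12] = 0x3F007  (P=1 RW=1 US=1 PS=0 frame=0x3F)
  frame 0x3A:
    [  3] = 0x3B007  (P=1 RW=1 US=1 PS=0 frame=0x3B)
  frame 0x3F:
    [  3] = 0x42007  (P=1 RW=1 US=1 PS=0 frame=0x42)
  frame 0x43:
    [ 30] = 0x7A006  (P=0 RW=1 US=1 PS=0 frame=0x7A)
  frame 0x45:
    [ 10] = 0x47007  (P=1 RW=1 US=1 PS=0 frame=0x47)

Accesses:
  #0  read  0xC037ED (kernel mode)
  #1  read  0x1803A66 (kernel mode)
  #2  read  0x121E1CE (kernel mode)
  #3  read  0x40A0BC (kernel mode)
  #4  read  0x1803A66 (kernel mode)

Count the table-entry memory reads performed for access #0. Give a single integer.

Trace:
#0 VA=0xC037ED (r,kernel):
  lvl0: tbl 0x37, slot 6 ⇒ 0x3A007 (P1/RW1/US1/PS0)
  lvl1: tbl 0x3A, slot 3 ⇒ 0x3B007 (P1/RW1/US1/PS0)
  ⇒ phys 0x3B7ED  [2 reads]
#1 VA=0x1803A66 (r,kernel):
  lvl0: tbl 0x37, slot 12 ⇒ 0x3F007 (P1/RW1/US1/PS0)
  lvl1: tbl 0x3F, slot 3 ⇒ 0x42007 (P1/RW1/US1/PS0)
  ⇒ phys 0x42A66  [2 reads]
#2 VA=0x121E1CE (r,kernel):
  lvl0: tbl 0x37, slot 9 ⇒ 0x43007 (P1/RW1/US1/PS0)
  lvl1: tbl 0x43, slot 30 ⇒ 0x7A006 (P0/RW1/US1/PS0)
  ✗ PAGE_NOT_PRESENT  [2 reads]
#3 VA=0x40A0BC (r,kernel):
  lvl0: tbl 0x37, slot 2 ⇒ 0x45007 (P1/RW1/US1/PS0)
  lvl1: tbl 0x45, slot 10 ⇒ 0x47007 (P1/RW1/US1/PS0)
  ⇒ phys 0x470BC  [2 reads]
#4 VA=0x1803A66 (r,kernel):
  TLB hit vpn=0x1803 → PA=0x42A66

Entries read for #0: 2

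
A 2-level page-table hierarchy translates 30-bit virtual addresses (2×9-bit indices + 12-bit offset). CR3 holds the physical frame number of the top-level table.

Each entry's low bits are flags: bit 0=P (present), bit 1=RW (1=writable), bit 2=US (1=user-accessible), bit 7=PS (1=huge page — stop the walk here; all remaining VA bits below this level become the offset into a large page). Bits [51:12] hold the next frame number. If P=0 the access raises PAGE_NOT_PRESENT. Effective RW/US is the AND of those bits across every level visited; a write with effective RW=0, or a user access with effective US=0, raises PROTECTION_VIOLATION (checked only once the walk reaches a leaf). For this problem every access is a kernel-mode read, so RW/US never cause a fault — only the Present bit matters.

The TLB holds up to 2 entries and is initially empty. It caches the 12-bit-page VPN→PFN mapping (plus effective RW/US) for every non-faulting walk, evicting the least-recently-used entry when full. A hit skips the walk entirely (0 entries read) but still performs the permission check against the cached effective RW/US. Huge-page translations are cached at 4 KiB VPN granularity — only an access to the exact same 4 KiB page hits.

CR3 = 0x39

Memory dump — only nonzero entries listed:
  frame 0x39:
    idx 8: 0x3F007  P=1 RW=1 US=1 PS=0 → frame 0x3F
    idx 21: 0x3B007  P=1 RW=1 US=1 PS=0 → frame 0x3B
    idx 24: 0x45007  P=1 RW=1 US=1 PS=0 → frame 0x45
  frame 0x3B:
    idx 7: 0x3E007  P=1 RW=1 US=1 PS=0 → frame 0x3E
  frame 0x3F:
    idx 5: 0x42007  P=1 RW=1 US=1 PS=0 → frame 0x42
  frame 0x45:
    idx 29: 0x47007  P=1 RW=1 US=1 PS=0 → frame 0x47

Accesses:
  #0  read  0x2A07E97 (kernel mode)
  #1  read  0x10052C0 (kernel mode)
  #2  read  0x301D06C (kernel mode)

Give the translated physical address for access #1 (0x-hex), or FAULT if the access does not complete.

Per-access translation:
#0 VA=0x2A07E97 (r,kernel):
  [0] read 0x39 idx=21: raw=0x3B007 flags P=1 W=1 U=1 S=0
  [1] read 0x3B idx=7: raw=0x3E007 flags P=1 W=1 U=1 S=0
  → PA=0x3EE97  (2 entries read)
#1 VA=0x10052C0 (r,kernel):
  [0] read 0x39 idx=8: raw=0x3F007 flags P=1 W=1 U=1 S=0
  [1] read 0x3F idx=5: raw=0x42007 flags P=1 W=1 U=1 S=0
  → PA=0x422C0  (2 entries read)
#2 VA=0x301D06C (r,kernel):
  [0] read 0x39 idx=24: raw=0x45007 flags P=1 W=1 U=1 S=0
  [1] read 0x45 idx=29: raw=0x47007 flags P=1 W=1 U=1 S=0
  → PA=0x4706C  (2 entries read)

Access #1 PA: 0x422C0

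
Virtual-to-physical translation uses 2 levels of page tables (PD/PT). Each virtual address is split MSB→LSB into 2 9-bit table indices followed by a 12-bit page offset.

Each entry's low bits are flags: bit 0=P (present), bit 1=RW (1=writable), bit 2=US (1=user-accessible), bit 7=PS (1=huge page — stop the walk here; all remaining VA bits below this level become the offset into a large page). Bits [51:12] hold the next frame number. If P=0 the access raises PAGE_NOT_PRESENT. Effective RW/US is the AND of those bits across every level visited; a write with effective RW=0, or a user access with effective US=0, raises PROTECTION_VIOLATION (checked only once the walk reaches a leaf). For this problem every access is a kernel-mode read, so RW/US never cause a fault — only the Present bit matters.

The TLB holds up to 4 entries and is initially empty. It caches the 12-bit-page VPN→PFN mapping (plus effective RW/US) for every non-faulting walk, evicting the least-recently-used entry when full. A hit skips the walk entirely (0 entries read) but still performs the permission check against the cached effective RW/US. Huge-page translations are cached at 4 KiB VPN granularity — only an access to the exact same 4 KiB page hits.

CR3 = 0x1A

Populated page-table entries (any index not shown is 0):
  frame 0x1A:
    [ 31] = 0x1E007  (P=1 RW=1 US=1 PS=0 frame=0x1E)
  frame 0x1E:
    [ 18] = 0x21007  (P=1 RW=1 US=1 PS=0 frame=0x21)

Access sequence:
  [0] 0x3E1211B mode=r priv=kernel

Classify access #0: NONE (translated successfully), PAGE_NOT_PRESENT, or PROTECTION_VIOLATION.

Trace:
#0 VA=0x3E1211B (r,kernel):
  [0] read 0x1A idx=31: raw=0x1E007 flags P=1 W=1 U=1 S=0
  [1] read 0x1E idx=18: raw=0x21007 flags P=1 W=1 U=1 S=0
  ⇒ phys 0x2111B  [2 reads]

Access #0 fault: NONE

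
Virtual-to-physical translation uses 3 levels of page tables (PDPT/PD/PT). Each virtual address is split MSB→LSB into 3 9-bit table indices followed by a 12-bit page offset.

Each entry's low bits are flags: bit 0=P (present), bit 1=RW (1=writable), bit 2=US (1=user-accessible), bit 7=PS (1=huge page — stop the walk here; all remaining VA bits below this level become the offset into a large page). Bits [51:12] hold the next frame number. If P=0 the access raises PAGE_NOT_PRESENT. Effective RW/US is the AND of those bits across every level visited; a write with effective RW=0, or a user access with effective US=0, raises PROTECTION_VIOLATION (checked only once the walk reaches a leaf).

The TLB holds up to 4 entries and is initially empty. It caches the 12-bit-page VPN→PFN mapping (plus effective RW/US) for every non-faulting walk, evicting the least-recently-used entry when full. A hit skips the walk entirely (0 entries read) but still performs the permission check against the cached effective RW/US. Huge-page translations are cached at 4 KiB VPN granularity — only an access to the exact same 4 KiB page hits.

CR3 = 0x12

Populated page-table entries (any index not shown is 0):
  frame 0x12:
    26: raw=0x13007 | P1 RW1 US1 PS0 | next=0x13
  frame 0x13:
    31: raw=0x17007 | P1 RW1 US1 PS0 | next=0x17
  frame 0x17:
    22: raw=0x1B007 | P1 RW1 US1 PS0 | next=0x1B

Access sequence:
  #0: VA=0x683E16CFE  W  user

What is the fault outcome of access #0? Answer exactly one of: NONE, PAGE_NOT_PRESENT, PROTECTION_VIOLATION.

Walk each access:
#0 VA=0x683E16CFE (w,user):
  L0: frame=0x12 idx=26 entry=0x13007 [P=1 RW=1 US=1 PS=0]
  L1: frame=0x13 idx=31 entry=0x17007 [P=1 RW=1 US=1 PS=0]
  L2: frame=0x17 idx=22 entry=0x1B007 [P=1 RW=1 US=1 PS=0]
  → PA=0x1BCFE  (3 entries read)

Access #0 fault: NONE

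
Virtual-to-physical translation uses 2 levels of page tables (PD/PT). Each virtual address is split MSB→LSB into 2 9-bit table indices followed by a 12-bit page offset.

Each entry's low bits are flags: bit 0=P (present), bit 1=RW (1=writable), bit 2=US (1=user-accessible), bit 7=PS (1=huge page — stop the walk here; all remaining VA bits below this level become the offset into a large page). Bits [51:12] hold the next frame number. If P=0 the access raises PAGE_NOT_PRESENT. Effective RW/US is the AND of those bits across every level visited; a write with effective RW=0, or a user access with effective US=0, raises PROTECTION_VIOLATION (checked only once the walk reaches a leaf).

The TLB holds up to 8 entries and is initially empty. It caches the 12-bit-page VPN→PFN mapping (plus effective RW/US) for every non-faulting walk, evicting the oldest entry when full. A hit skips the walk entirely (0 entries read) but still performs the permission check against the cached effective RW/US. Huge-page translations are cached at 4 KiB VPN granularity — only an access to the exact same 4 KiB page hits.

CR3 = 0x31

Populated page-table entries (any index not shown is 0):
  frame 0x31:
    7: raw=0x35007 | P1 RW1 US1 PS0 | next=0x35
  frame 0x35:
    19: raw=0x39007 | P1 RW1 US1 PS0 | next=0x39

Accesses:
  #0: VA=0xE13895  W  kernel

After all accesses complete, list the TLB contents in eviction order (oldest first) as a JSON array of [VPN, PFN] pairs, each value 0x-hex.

Trace:
#0 VA=0xE13895 (w,kernel):
  L0: frame=0x31 idx=7 entry=0x35007 [P=1 RW=1 US=1 PS=0]
  L1: frame=0x35 idx=19 entry=0x39007 [P=1 RW=1 US=1 PS=0]
  → PA=0x39895  (2 entries read)

TLB: [["0xE13", "0x39"]]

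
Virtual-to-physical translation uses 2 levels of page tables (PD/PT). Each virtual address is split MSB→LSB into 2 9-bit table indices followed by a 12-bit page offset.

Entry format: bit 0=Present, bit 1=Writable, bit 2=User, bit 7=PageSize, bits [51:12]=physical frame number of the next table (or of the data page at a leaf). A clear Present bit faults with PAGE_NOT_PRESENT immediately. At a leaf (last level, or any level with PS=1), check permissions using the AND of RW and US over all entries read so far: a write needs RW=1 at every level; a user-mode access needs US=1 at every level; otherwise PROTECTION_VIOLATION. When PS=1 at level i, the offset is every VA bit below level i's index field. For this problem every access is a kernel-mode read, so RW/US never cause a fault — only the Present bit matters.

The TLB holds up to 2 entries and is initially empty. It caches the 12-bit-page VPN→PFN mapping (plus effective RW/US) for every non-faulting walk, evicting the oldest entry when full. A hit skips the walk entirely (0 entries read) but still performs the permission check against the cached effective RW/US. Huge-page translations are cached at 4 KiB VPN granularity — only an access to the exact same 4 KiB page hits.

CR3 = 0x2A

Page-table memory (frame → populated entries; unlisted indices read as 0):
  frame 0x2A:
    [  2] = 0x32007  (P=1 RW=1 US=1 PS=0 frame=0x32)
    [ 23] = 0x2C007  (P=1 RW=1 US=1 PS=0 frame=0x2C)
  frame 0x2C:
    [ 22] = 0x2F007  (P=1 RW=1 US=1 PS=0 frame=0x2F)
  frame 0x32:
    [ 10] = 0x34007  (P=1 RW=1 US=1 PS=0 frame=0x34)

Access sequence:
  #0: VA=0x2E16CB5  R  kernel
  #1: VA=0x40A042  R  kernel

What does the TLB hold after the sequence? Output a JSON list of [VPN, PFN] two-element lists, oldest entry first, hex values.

Trace:
#0 VA=0x2E16CB5 (r,kernel):
  L0 @0x2A[23] → 0x2C007  P=1,RW=1,US=1,PS=0
  L1 @0x2C[22] → 0x2F007  P=1,RW=1,US=1,PS=0
  → PA=0x2FCB5  (2 entries read)
#1 VA=0x40A042 (r,kernel):
  L0 @0x2A[2] → 0x32007  P=1,RW=1,US=1,PS=0
  L1 @0x32[10] → 0x34007  P=1,RW=1,US=1,PS=0
  → PA=0x34042  (2 entries read)

TLB: [["0x2E16", "0x2F"], ["0x40A", "0x34"]]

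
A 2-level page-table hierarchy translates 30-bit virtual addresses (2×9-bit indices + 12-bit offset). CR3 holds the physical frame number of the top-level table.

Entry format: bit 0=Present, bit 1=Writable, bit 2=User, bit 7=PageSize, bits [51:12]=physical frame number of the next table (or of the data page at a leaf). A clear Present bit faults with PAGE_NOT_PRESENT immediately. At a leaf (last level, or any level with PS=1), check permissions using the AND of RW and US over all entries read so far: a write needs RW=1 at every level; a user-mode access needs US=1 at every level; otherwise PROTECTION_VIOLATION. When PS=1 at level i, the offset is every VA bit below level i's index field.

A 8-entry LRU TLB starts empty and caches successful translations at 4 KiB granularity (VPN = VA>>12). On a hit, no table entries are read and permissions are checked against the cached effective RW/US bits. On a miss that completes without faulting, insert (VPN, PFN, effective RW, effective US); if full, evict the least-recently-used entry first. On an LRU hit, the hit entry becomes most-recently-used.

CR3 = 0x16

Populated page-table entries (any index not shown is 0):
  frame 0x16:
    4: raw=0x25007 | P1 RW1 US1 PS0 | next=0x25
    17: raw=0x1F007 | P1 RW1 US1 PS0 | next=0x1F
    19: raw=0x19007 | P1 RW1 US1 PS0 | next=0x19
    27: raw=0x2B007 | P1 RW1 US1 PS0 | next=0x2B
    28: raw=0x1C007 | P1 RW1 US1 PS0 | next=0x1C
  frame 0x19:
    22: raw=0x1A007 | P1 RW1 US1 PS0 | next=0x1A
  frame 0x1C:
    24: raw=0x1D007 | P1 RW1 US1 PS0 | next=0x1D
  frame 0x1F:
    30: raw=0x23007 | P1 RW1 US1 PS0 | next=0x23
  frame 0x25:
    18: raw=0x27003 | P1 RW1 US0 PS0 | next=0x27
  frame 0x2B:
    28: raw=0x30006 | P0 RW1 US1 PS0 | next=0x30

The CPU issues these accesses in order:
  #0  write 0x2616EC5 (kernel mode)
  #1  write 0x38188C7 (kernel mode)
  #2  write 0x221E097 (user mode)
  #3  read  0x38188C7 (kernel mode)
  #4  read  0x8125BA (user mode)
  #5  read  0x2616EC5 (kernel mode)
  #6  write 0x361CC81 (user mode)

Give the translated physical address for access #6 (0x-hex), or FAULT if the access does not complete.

Trace:
#0 VA=0x2616EC5 (w,kernel):
  L0 @0x16[19] → 0x19007  P=1,RW=1,US=1,PS=0
  L1 @0x19[22] → 0x1A007  P=1,RW=1,US=1,PS=0
  ✓ 0x1AEC5  — 2 lookups
#1 VA=0x38188C7 (w,kernel):
  L0 @0x16[28] → 0x1C007  P=1,RW=1,US=1,PS=0
  L1 @0x1C[24] → 0x1D007  P=1,RW=1,US=1,PS=0
  ✓ 0x1D8C7  — 2 lookups
#2 VA=0x221E097 (w,user):
  L0 @0x16[17] → 0x1F007  P=1,RW=1,US=1,PS=0
  L1 @0x1F[30] → 0x23007  P=1,RW=1,US=1,PS=0
  ✓ 0x23097  — 2 lookups
#3 VA=0x38188C7 (r,kernel):
  TLB hit vpn=0x3818 → PA=0x1D8C7
#4 VA=0x8125BA (r,user):
  L0 @0x16[4] → 0x25007  P=1,RW=1,US=1,PS=0
  L1 @0x25[18] → 0x27003  P=1,RW=1,US=0,PS=0
  → PROTECTION_VIOLATION  (2 entries read)
#5 VA=0x2616EC5 (r,kernel):
  TLB hit vpn=0x2616 → PA=0x1AEC5
#6 VA=0x361CC81 (w,user):
  L0 @0x16[27] → 0x2B007  P=1,RW=1,US=1,PS=0
  L1 @0x2B[28] → 0x30006  P=0,RW=1,US=1,PS=0
  → PAGE_NOT_PRESENT  (2 entries read)

Access #6 PA: FAULT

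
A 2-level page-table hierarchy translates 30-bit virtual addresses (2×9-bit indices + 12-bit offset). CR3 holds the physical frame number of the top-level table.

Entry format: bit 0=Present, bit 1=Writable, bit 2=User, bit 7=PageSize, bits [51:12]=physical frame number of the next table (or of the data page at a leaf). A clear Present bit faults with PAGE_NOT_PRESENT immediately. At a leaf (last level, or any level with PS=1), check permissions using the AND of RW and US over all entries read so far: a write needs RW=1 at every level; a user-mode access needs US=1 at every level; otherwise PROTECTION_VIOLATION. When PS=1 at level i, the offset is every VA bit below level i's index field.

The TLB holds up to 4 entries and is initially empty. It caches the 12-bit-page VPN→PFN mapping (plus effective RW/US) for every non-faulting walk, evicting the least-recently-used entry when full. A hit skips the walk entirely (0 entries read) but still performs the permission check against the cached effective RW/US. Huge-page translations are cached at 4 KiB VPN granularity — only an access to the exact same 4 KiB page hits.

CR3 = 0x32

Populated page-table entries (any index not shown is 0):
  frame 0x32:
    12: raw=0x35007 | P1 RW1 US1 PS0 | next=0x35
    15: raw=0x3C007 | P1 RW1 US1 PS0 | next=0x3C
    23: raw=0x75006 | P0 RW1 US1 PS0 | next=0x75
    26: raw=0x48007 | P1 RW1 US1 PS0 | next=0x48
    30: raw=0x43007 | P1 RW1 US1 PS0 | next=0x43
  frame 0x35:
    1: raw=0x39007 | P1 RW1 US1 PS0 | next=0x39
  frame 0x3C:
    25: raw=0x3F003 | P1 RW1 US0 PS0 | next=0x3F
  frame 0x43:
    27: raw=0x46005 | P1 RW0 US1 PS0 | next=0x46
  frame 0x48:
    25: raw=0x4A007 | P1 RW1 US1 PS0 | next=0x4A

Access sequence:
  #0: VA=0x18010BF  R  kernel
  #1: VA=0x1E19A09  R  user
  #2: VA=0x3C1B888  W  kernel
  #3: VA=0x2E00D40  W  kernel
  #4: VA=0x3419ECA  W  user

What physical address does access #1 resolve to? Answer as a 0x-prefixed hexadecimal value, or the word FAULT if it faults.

Trace:
#0 VA=0x18010BF (r,kernel):
  lvl0: tbl 0x32, slot 12 ⇒ 0x35007 (P1/RW1/US1/PS0)
  lvl1: tbl 0x35, slot 1 ⇒ 0x39007 (P1/RW1/US1/PS0)
  ⇒ phys 0x390BF  [2 reads]
#1 VA=0x1E19A09 (r,user):
  lvl0: tbl 0x32, slot 15 ⇒ 0x3C007 (P1/RW1/US1/PS0)
  lvl1: tbl 0x3C, slot 25 ⇒ 0x3F003 (P1/RW1/US0/PS0)
  ⇒ fault: PROTECTION_VIOLATION  — 2 lookups
#2 VA=0x3C1B888 (w,kernel):
  lvl0: tbl 0x32, slot 30 ⇒ 0x43007 (P1/RW1/US1/PS0)
  lvl1: tbl 0x43, slot 27 ⇒ 0x46005 (P1/RW0/US1/PS0)
  ⇒ fault: PROTECTION_VIOLATION  — 2 lookups
#3 VA=0x2E00D40 (w,kernel):
  lvl0: tbl 0x32, slot 23 ⇒ 0x75006 (P0/RW1/US1/PS0)
  ⇒ fault: PAGE_NOT_PRESENT  — 1 lookups
#4 VA=0x3419ECA (w,user):
  lvl0: tbl 0x32, slot 26 ⇒ 0x48007 (P1/RW1/US1/PS0)
  lvl1: tbl 0x48, slot 25 ⇒ 0x4A007 (P1/RW1/US1/PS0)
  ⇒ phys 0x4AECA  [2 reads]

Access #1 PA: FAULT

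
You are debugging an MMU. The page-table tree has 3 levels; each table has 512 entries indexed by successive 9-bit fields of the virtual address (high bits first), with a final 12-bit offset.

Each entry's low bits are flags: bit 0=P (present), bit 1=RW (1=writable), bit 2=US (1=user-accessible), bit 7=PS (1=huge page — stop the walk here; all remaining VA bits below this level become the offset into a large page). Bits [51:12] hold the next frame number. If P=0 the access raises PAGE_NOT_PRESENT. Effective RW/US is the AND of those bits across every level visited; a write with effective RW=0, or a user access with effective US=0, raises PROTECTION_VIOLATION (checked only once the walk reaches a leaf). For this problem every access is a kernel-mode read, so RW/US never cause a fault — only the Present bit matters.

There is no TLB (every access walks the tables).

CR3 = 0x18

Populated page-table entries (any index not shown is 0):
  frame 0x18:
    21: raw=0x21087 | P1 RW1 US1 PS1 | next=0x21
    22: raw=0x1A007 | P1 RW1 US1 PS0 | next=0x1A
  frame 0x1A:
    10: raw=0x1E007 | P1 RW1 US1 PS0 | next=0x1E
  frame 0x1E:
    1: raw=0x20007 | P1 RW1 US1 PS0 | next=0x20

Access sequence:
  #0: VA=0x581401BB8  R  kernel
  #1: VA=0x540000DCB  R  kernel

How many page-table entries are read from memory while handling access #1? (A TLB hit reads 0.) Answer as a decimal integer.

Walk each access:
#0 VA=0x581401BB8 (r,kernel):
  lvl0: tbl 0x18, slot 22 ⇒ 0x1A007 (P1/RW1/US1/PS0)
  lvl1: tbl 0x1A, slot 10 ⇒ 0x1E007 (P1/RW1/US1/PS0)
  lvl2: tbl 0x1E, slot 1 ⇒ 0x20007 (P1/RW1/US1/PS0)
  → PA=0x20BB8  (3 entries read)
#1 VA=0x540000DCB (r,kernel):
  lvl0: tbl 0x18, slot 21 ⇒ 0x21087 (P1/RW1/US1/PS1)
  → PA=0x21DCB (huge @L0)  (1 entries read)

Entries read for #1: 1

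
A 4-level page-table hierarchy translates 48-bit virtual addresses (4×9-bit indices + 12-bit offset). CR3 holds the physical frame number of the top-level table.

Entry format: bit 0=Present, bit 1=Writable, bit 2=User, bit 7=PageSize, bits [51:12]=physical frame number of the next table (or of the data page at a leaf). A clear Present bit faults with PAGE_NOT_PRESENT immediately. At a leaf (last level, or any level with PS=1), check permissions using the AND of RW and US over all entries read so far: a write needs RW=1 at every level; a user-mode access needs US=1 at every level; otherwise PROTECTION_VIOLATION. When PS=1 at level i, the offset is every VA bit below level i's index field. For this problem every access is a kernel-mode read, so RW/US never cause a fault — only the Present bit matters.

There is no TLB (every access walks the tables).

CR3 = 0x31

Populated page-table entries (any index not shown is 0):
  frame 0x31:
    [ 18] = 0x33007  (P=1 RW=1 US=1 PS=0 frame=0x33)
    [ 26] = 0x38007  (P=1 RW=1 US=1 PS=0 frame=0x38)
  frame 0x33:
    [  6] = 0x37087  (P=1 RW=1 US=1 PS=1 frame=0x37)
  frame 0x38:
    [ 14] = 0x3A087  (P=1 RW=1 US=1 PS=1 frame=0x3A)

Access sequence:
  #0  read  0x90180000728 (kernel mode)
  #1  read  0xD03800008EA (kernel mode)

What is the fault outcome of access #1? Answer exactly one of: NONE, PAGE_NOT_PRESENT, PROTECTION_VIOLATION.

Trace:
#0 VA=0x90180000728 (r,kernel):
  L0: frame=0x31 idx=18 entry=0x33007 [P=1 RW=1 US=1 PS=0]
  L1: frame=0x33 idx=6 entry=0x37087 [P=1 RW=1 US=1 PS=1]
  → PA=0x37728 (huge @L1)  (2 entries read)
#1 VA=0xD03800008EA (r,kernel):
  L0: frame=0x31 idx=26 entry=0x38007 [P=1 RW=1 US=1 PS=0]
  L1: frame=0x38 idx=14 entry=0x3A087 [P=1 RW=1 US=1 PS=1]
  → PA=0x3A8EA (huge @L1)  (2 entries read)

Access #1 fault: NONE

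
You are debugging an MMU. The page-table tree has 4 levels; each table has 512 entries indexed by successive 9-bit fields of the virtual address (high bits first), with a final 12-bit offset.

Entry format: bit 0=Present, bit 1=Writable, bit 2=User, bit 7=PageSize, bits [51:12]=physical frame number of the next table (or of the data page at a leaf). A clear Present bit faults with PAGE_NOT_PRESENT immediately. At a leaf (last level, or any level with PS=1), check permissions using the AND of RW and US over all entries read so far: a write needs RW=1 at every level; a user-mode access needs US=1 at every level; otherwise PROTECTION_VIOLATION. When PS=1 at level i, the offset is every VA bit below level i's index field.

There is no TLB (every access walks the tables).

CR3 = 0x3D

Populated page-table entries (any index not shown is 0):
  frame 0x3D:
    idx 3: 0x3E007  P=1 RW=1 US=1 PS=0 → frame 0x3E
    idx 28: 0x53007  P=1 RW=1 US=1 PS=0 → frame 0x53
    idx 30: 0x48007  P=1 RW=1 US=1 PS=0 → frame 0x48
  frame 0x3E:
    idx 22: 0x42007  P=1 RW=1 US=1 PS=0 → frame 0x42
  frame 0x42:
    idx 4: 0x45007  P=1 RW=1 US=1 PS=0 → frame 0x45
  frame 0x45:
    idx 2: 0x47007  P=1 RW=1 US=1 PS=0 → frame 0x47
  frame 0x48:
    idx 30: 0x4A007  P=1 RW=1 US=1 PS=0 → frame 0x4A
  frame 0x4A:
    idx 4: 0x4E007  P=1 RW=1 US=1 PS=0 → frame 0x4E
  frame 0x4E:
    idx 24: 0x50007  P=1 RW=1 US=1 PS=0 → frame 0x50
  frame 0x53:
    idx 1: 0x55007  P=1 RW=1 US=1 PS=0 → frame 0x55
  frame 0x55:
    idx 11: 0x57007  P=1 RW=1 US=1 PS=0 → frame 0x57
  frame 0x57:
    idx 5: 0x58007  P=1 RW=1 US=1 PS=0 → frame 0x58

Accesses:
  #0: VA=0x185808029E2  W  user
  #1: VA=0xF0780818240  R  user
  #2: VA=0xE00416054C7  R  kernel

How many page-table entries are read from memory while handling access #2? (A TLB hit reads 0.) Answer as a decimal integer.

Per-access translation:
#0 VA=0x185808029E2 (w,user):
  L0: frame=0x3D idx=3 entry=0x3E007 [P=1 RW=1 US=1 PS=0]
  L1: frame=0x3E idx=22 entry=0x42007 [P=1 RW=1 US=1 PS=0]
  L2: frame=0x42 idx=4 entry=0x45007 [P=1 RW=1 US=1 PS=0]
  L3: frame=0x45 idx=2 entry=0x47007 [P=1 RW=1 US=1 PS=0]
  → PA=0x479E2  (4 entries read)
#1 VA=0xF0780818240 (r,user):
  L0: frame=0x3D idx=30 entry=0x48007 [P=1 RW=1 US=1 PS=0]
  L1: frame=0x48 idx=30 entry=0x4A007 [P=1 RW=1 US=1 PS=0]
  L2: frame=0x4A idx=4 entry=0x4E007 [P=1 RW=1 US=1 PS=0]
  L3: frame=0x4E idx=24 entry=0x50007 [P=1 RW=1 US=1 PS=0]
  → PA=0x50240  (4 entries read)
#2 VA=0xE00416054C7 (r,kernel):
  L0: frame=0x3D idx=28 entry=0x53007 [P=1 RW=1 US=1 PS=0]
  L1: frame=0x53 idx=1 entry=0x55007 [P=1 RW=1 US=1 PS=0]
  L2: frame=0x55 idx=11 entry=0x57007 [P=1 RW=1 US=1 PS=0]
  L3: frame=0x57 idx=5 entry=0x58007 [P=1 RW=1 US=1 PS=0]
  → PA=0x584C7  (4 entries read)

Entries read for #2: 4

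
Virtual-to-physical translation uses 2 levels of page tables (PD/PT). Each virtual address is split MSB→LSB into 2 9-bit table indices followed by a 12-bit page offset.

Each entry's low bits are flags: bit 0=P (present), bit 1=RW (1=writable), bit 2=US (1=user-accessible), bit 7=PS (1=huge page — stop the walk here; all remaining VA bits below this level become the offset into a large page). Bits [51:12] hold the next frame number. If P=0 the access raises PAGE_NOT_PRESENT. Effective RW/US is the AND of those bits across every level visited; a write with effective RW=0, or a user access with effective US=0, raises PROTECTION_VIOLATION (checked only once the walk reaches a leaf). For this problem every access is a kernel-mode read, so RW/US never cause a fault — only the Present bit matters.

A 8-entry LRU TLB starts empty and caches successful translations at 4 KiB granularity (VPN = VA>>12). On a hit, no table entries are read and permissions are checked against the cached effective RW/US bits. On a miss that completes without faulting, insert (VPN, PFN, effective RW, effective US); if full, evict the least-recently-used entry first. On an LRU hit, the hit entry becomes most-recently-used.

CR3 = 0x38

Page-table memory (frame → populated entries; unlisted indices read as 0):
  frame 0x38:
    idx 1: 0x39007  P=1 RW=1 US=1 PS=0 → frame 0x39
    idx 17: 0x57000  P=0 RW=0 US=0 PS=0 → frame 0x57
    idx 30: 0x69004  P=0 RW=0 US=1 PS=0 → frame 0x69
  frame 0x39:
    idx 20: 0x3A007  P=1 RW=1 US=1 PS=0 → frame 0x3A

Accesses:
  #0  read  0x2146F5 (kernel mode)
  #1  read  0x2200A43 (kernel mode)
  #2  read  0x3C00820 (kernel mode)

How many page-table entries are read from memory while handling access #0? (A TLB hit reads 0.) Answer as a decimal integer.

Trace:
#0 VA=0x2146F5 (r,kernel):
  L0 @0x38[1] → 0x39007  P=1,RW=1,US=1,PS=0
  L1 @0x39[20] → 0x3A007  P=1,RW=1,US=1,PS=0
  ⇒ phys 0x3A6F5  [2 reads]
#1 VA=0x2200A43 (r,kernel):
  L0 @0x38[17] → 0x57000  P=0,RW=0,US=0,PS=0
  → PAGE_NOT_PRESENT  (1 entries read)
#2 VA=0x3C00820 (r,kernel):
  L0 @0x38[30] → 0x69004  P=0,RW=0,US=1,PS=0
  → PAGE_NOT_PRESENT  (1 entries read)

Entries read for #0: 2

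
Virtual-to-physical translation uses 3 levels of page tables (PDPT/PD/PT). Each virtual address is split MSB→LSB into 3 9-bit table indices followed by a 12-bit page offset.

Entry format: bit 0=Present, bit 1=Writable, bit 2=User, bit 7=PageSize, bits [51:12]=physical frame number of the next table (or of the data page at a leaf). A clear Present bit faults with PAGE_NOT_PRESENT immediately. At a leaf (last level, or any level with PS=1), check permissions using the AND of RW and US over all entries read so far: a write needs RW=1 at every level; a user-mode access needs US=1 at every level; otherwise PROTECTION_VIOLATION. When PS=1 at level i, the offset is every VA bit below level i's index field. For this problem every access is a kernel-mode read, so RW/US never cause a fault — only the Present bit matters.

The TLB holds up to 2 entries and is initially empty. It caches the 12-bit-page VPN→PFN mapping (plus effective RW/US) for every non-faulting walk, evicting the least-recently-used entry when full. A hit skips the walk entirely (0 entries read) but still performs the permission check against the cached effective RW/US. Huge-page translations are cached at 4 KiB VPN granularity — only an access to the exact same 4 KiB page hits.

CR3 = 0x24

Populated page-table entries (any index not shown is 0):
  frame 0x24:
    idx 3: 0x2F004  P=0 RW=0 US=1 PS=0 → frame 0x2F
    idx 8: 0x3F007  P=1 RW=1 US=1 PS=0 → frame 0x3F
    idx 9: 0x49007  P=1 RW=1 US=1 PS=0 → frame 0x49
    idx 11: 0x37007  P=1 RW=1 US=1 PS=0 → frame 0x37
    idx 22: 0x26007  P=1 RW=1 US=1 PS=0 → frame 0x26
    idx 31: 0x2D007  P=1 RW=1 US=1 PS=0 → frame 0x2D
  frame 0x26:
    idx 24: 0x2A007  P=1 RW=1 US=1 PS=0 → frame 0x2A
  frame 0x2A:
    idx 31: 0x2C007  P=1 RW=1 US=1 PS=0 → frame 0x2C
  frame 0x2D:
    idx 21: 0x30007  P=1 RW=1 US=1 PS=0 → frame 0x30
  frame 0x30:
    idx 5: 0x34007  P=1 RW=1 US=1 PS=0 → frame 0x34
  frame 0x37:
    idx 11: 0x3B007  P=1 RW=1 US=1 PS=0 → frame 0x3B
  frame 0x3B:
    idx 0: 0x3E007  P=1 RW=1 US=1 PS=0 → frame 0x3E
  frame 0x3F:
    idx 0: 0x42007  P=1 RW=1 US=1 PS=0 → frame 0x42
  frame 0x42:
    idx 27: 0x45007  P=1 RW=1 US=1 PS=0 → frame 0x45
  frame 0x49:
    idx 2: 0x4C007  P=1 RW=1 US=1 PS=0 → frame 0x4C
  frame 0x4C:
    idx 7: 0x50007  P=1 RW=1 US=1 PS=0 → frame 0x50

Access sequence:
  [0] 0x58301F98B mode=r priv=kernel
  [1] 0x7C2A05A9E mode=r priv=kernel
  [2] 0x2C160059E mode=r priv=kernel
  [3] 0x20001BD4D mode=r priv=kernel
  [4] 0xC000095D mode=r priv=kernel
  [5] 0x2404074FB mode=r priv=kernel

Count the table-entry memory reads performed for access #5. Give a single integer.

Trace:
#0 VA=0x58301F98B (r,kernel):
  lvl0: tbl 0x24, slot 22 ⇒ 0x26007 (P1/RW1/US1/PS0)
  lvl1: tbl 0x26, slot 24 ⇒ 0x2A007 (P1/RW1/US1/PS0)
  lvl2: tbl 0x2A, slot 31 ⇒ 0x2C007 (P1/RW1/US1/PS0)
  ⇒ phys 0x2C98B  [3 reads]
#1 VA=0x7C2A05A9E (r,kernel):
  lvl0: tbl 0x24, slot 31 ⇒ 0x2D007 (P1/RW1/US1/PS0)
  lvl1: tbl 0x2D, slot 21 ⇒ 0x30007 (P1/RW1/US1/PS0)
  lvl2: tbl 0x30, slot 5 ⇒ 0x34007 (P1/RW1/US1/PS0)
  ⇒ phys 0x34A9E  [3 reads]
#2 VA=0x2C160059E (r,kernel):
  lvl0: tbl 0x24, slot 11 ⇒ 0x37007 (P1/RW1/US1/PS0)
  lvl1: tbl 0x37, slot 11 ⇒ 0x3B007 (P1/RW1/US1/PS0)
  lvl2: tbl 0x3B, slot 0 ⇒ 0x3E007 (P1/RW1/US1/PS0)
  ⇒ phys 0x3E59E  [3 reads]
#3 VA=0x20001BD4D (r,kernel):
  lvl0: tbl 0x24, slot 8 ⇒ 0x3F007 (P1/RW1/US1/PS0)
  lvl1: tbl 0x3F, slot 0 ⇒ 0x42007 (P1/RW1/US1/PS0)
  lvl2: tbl 0x42, slot 27 ⇒ 0x45007 (P1/RW1/US1/PS0)
  ⇒ phys 0x45D4D  [3 reads]
#4 VA=0xC000095D (r,kernel):
  lvl0: tbl 0x24, slot 3 ⇒ 0x2F004 (P0/RW0/US1/PS0)
  ✗ PAGE_NOT_PRESENT  [1 reads]
#5 VA=0x2404074FB (r,kernel):
  lvl0: tbl 0x24, slot 9 ⇒ 0x49007 (P1/RW1/US1/PS0)
  lvl1: tbl 0x49, slot 2 ⇒ 0x4C007 (P1/RW1/US1/PS0)
  lvl2: tbl 0x4C, slot 7 ⇒ 0x50007 (P1/RW1/US1/PS0)
  ⇒ phys 0x504FB  [3 reads]

Entries read for #5: 3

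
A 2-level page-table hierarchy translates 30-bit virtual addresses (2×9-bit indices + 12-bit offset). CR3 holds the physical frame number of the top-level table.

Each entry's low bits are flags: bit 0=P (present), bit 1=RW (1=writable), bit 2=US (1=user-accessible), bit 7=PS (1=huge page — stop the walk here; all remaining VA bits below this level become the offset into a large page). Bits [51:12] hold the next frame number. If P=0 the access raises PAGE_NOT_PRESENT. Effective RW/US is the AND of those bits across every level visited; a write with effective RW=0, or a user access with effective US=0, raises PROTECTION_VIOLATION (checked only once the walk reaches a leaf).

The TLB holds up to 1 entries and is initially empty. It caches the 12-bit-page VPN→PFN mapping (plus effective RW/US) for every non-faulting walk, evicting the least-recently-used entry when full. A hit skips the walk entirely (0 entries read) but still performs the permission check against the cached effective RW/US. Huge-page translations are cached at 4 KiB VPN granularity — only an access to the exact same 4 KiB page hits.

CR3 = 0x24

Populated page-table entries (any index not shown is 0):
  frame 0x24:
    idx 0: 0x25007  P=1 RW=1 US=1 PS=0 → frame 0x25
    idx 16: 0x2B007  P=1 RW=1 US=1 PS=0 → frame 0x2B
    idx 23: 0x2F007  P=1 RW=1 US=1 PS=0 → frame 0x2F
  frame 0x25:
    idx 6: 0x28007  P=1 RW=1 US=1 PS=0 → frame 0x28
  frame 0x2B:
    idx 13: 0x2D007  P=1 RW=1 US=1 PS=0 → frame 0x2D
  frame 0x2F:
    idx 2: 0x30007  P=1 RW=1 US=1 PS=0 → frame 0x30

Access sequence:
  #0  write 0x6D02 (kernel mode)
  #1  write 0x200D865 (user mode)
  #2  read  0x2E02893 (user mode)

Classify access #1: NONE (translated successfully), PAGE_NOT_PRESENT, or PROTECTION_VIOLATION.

Walk each access:
#0 VA=0x6D02 (w,kernel):
  [0] read 0x24 idx=0: raw=0x25007 flags P=1 W=1 U=1 S=0
  [1] read 0x25 idx=6: raw=0x28007 flags P=1 W=1 U=1 S=0
  ⇒ phys 0x28D02  [2 reads]
#1 VA=0x200D865 (w,user):
  [0] read 0x24 idx=16: raw=0x2B007 flags P=1 W=1 U=1 S=0
  [1] read 0x2B idx=13: raw=0x2D007 flags P=1 W=1 U=1 S=0
  ⇒ phys 0x2D865  [2 reads]
#2 VA=0x2E02893 (r,user):
  [0] read 0x24 idx=23: raw=0x2F007 flags P=1 W=1 U=1 S=0
  [1] read 0x2F idx=2: raw=0x30007 flags P=1 W=1 U=1 S=0
  ⇒ phys 0x30893  [2 reads]

Access #1 fault: NONE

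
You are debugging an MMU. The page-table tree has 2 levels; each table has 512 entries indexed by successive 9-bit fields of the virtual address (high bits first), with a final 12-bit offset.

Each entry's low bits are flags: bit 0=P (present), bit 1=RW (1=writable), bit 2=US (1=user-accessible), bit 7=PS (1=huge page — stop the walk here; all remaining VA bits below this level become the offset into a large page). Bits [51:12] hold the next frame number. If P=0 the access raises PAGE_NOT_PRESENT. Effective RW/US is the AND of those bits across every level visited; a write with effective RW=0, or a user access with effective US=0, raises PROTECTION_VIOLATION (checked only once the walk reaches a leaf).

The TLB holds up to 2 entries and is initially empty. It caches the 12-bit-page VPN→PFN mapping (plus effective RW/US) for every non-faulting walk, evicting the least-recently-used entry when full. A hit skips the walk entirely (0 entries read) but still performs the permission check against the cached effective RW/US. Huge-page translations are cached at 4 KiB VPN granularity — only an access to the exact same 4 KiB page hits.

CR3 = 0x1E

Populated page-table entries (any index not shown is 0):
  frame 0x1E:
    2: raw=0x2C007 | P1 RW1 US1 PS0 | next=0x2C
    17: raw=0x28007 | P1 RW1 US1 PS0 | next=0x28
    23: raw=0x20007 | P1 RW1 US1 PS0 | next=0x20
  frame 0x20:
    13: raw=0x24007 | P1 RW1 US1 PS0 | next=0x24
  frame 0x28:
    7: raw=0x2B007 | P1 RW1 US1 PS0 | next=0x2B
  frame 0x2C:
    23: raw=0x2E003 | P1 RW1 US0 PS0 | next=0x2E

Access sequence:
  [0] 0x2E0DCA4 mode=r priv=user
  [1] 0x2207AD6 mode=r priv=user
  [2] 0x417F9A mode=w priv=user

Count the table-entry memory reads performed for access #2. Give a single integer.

Trace:
#0 VA=0x2E0DCA4 (r,user):
  L0: frame=0x1E idx=23 entry=0x20007 [P=1 RW=1 US=1 PS=0]
  L1: frame=0x20 idx=13 entry=0x24007 [P=1 RW=1 US=1 PS=0]
  ✓ 0x24CA4  — 2 lookups
#1 VA=0x2207AD6 (r,user):
  L0: frame=0x1E idx=17 entry=0x28007 [P=1 RW=1 US=1 PS=0]
  L1: frame=0x28 idx=7 entry=0x2B007 [P=1 RW=1 US=1 PS=0]
  ✓ 0x2BAD6  — 2 lookups
#2 VA=0x417F9A (w,user):
  L0: frame=0x1E idx=2 entry=0x2C007 [P=1 RW=1 US=1 PS=0]
  L1: frame=0x2C idx=23 entry=0x2E003 [P=1 RW=1 US=0 PS=0]
  ✗ PROTECTION_VIOLATION  [2 reads]

Entries read for #2: 2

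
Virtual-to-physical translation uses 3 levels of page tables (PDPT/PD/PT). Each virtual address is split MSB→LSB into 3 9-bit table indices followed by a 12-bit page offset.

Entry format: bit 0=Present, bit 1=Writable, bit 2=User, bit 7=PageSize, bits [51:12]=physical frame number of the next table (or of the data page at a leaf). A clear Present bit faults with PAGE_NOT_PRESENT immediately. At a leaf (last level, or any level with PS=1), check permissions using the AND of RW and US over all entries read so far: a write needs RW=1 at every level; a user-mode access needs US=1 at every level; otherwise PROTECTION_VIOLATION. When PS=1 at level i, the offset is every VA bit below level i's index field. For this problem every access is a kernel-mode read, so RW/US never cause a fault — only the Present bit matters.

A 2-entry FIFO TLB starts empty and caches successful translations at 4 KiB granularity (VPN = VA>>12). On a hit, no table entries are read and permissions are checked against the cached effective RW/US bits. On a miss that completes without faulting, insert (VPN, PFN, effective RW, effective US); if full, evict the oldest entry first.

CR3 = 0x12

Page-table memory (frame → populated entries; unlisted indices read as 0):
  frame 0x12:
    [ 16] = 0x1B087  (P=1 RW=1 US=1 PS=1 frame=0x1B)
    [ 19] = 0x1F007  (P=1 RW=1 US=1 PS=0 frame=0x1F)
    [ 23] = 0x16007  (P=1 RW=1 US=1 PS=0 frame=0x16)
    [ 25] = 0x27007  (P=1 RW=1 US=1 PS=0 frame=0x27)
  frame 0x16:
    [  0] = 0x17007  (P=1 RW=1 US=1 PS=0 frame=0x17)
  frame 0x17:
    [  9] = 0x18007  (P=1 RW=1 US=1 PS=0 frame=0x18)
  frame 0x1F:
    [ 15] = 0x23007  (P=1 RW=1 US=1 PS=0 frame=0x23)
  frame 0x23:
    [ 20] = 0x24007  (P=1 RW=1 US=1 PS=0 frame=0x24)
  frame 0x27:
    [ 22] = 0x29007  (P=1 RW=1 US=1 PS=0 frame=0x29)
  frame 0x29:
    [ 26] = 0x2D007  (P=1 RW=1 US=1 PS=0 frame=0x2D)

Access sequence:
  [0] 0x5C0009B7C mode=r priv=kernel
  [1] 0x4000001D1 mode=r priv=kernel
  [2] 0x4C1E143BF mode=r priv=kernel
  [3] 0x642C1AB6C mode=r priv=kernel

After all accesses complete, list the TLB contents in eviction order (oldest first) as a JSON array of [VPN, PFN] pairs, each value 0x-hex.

Walk each access:
#0 VA=0x5C0009B7C (r,kernel):
  lvl0: tbl 0x12, slot 23 ⇒ 0x16007 (P1/RW1/US1/PS0)
  lvl1: tbl 0x16, slot 0 ⇒ 0x17007 (P1/RW1/US1/PS0)
  lvl2: tbl 0x17, slot 9 ⇒ 0x18007 (P1/RW1/US1/PS0)
  → PA=0x18B7C  (3 entries read)
#1 VA=0x4000001D1 (r,kernel):
  lvl0: tbl 0x12, slot 16 ⇒ 0x1B087 (P1/RW1/US1/PS1)
  → PA=0x1B1D1 (huge @L0)  (1 entries read)
#2 VA=0x4C1E143BF (r,kernel):
  lvl0: tbl 0x12, slot 19 ⇒ 0x1F007 (P1/RW1/US1/PS0)
  lvl1: tbl 0x1F, slot 15 ⇒ 0x23007 (P1/RW1/US1/PS0)
  lvl2: tbl 0x23, slot 20 ⇒ 0x24007 (P1/RW1/US1/PS0)
  → PA=0x243BF  (3 entries read)
#3 VA=0x642C1AB6C (r,kernel):
  lvl0: tbl 0x12, slot 25 ⇒ 0x27007 (P1/RW1/US1/PS0)
  lvl1: tbl 0x27, slot 22 ⇒ 0x29007 (P1/RW1/US1/PS0)
  lvl2: tbl 0x29, slot 26 ⇒ 0x2D007 (P1/RW1/US1/PS0)
  → PA=0x2DB6C  (3 entries read)

TLB: [["0x4C1E14", "0x24"], ["0x642C1A", "0x2D"]]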